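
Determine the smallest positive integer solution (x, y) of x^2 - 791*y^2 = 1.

(x, y) = (225, 8)

First expand sqrt(791) as a continued fraction. With x_i = (sqrt(791) + m_i)/d_i and (m_0, d_0) = (0, 1): a_0 = floor(sqrt(791)) = 28, since 28^2 = 784 <= 791 < 841 = 29^2.
Iterate m_{i+1} = d_i*a_i - m_i, d_{i+1} = (791 - m_{i+1}^2)/d_i, a_{i+1} = floor((a_0 + m_{i+1})/d_{i+1}):
  m_1 = 1*28 - 0 = 28, d_1 = (791 - 28^2)/1 = 7/1 = 7, a_1 = floor((28 + 28)/7) = 8.
  m_2 = 7*8 - 28 = 28, d_2 = (791 - 28^2)/7 = 7/7 = 1, a_2 = floor((28 + 28)/1) = 56.
  m_3 = 1*56 - 28 = 28, d_3 = (791 - 28^2)/1 = 7/1 = 7: (m_3, d_3) = (m_1, d_1) = (28, 7), so from here the quotients repeat a_1, a_2; the period length is 2.
So sqrt(791) = [28; (8, 56)] with period length k = 2.
k is even, so the fundamental solution of x^2 - 791y^2 = 1 is (p_{k-1}, q_{k-1}) = (p_1, q_1); compute convergents through index 1.
Convergents (p_i = a_i*p_{i-1} + p_{i-2}, q_i = a_i*q_{i-1} + q_{i-2} with p_{-2}=0, p_{-1}=1, q_{-2}=1, q_{-1}=0):
  i=0: a_0=28, p_0 = 28*1 + 0 = 28, q_0 = 28*0 + 1 = 1.
  i=1: a_1=8, p_1 = 8*28 + 1 = 225, q_1 = 8*1 + 0 = 8.
Check: 225^2 - 791*8^2 = 50625 - 50624 = 1, so (x, y) = (225, 8) solves the equation, and by the theorem it is the least positive solution.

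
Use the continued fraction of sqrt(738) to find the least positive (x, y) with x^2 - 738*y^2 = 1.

(x, y) = (163, 6)

First expand sqrt(738) as a continued fraction. With x_i = (sqrt(738) + m_i)/d_i and (m_0, d_0) = (0, 1): a_0 = floor(sqrt(738)) = 27, since 27^2 = 729 <= 738 < 784 = 28^2.
Iterate m_{i+1} = d_i*a_i - m_i, d_{i+1} = (738 - m_{i+1}^2)/d_i, a_{i+1} = floor((a_0 + m_{i+1})/d_{i+1}):
  m_1 = 1*27 - 0 = 27, d_1 = (738 - 27^2)/1 = 9/1 = 9, a_1 = floor((27 + 27)/9) = 6.
  m_2 = 9*6 - 27 = 27, d_2 = (738 - 27^2)/9 = 9/9 = 1, a_2 = floor((27 + 27)/1) = 54.
  m_3 = 1*54 - 27 = 27, d_3 = (738 - 27^2)/1 = 9/1 = 9: (m_3, d_3) = (m_1, d_1) = (27, 9), so from here the quotients repeat a_1, a_2; the period length is 2.
So sqrt(738) = [27; (6, 54)] with period length k = 2.
k is even, so the fundamental solution of x^2 - 738y^2 = 1 is (p_{k-1}, q_{k-1}) = (p_1, q_1); compute convergents through index 1.
Convergents (p_i = a_i*p_{i-1} + p_{i-2}, q_i = a_i*q_{i-1} + q_{i-2} with p_{-2}=0, p_{-1}=1, q_{-2}=1, q_{-1}=0):
  i=0: a_0=27, p_0 = 27*1 + 0 = 27, q_0 = 27*0 + 1 = 1.
  i=1: a_1=6, p_1 = 6*27 + 1 = 163, q_1 = 6*1 + 0 = 6.
Check: 163^2 - 738*6^2 = 26569 - 26568 = 1, so (x, y) = (163, 6) solves the equation, and by the theorem it is the least positive solution.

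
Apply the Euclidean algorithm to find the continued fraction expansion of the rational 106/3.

[35; 3]

Run the Euclidean algorithm on 106 and 3; the successive quotients are the partial quotients a_0, a_1, ... (each step inverts the fractional part left over by the previous one):
  106 = 35*3 + 1, so a_0 = 35.
  3 = 3*1 + 0, so a_1 = 3.
The remainder reaches 0 after 2 divisions, so the expansion has 2 partial quotients, read off in order.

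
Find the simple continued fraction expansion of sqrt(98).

Write x_i = (sqrt(98) + m_i)/d_i with (m_0, d_0) = (0, 1). a_0 = floor(sqrt(98)) = 9, since 9^2 = 81 <= 98 < 100 = 10^2.
Iterate m_{i+1} = d_i*a_i - m_i, d_{i+1} = (98 - m_{i+1}^2)/d_i, a_{i+1} = floor((a_0 + m_{i+1})/d_{i+1}):
  m_1 = 1*9 - 0 = 9, d_1 = (98 - 9^2)/1 = 17/1 = 17, a_1 = floor((9 + 9)/17) = 1.
  m_2 = 17*1 - 9 = 8, d_2 = (98 - 8^2)/17 = 34/17 = 2, a_2 = floor((9 + 8)/2) = 8.
  m_3 = 2*8 - 8 = 8, d_3 = (98 - 8^2)/2 = 34/2 = 17, a_3 = floor((9 + 8)/17) = 1.
  m_4 = 17*1 - 8 = 9, d_4 = (98 - 9^2)/17 = 17/17 = 1, a_4 = floor((9 + 9)/1) = 18.
  m_5 = 1*18 - 9 = 9, d_5 = (98 - 9^2)/1 = 17/1 = 17: (m_5, d_5) = (m_1, d_1) = (9, 17), so from here the quotients repeat a_1, ..., a_4; the period length is 4.
Hence the expansion of sqrt(98) is a_0 = 9 followed by the repeating block 1, 8, 1, 18 (period 4).

[9; (1, 8, 1, 18)]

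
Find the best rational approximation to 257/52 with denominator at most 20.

Expand x = 257/52 as a continued fraction with the Euclidean algorithm:
  257 = 4*52 + 49, so a_0 = 4.
  52 = 1*49 + 3, so a_1 = 1.
  49 = 16*3 + 1, so a_2 = 16.
  3 = 3*1 + 0, so a_3 = 3.
so x = [4; 1, 16, 3].
Convergents (p_i = a_i*p_{i-1} + p_{i-2}, q_i = a_i*q_{i-1} + q_{i-2} with p_{-2}=0, p_{-1}=1, q_{-2}=1, q_{-1}=0), until the denominator exceeds 20:
  i=0: a_0=4, p_0 = 4*1 + 0 = 4, q_0 = 4*0 + 1 = 1.
  i=1: a_1=1, p_1 = 1*4 + 1 = 5, q_1 = 1*1 + 0 = 1.
  i=2: a_2=16, p_2 = 16*5 + 4 = 84, q_2 = 16*1 + 1 = 17.
  i=3: a_3=3, p_3 = 3*84 + 5 = 257, q_3 = 3*17 + 1 = 52.
q_3 = 52 > 20, so the last convergent with denominator <= 20 is p_2/q_2 = 84/17.
The closest fraction with denominator <= 20 is either p_2/q_2 or the intermediate fraction (k*p_2 + p_1)/(k*q_2 + q_1) with the largest k >= 1 whose denominator stays <= 20; these approach x as k grows, and every other convergent or intermediate fraction in range is farther away.
Largest k: floor((20 - q_1)/q_2) = floor((20 - 1)/17) = 1.
That gives (1*84 + 5)/(1*17 + 1) = 89/18.
Compare the errors: |x - 84/17| = |257*17 - 84*52|/(52*17) = 1/884, and |x - 89/18| = |257*18 - 89*52|/(52*18) = 2/936.
Cross-multiplying, 1*936 = 936 < 1768 = 2*884, so 1/884 is smaller: the convergent 84/17 is closer to x than 89/18.

84/17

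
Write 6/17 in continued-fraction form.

[0; 2, 1, 5]

Run the Euclidean algorithm on 6 and 17; the successive quotients are the partial quotients a_0, a_1, ... (each step inverts the fractional part left over by the previous one):
  6 = 0*17 + 6, so a_0 = 0.
  17 = 2*6 + 5, so a_1 = 2.
  6 = 1*5 + 1, so a_2 = 1.
  5 = 5*1 + 0, so a_3 = 5.
The remainder reaches 0 after 4 divisions, so the expansion has 4 partial quotients, read off in order.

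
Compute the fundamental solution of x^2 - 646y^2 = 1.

(x, y) = (305, 12)

First expand sqrt(646) as a continued fraction. With x_i = (sqrt(646) + m_i)/d_i and (m_0, d_0) = (0, 1): a_0 = floor(sqrt(646)) = 25, since 25^2 = 625 <= 646 < 676 = 26^2.
Iterate m_{i+1} = d_i*a_i - m_i, d_{i+1} = (646 - m_{i+1}^2)/d_i, a_{i+1} = floor((a_0 + m_{i+1})/d_{i+1}):
  m_1 = 1*25 - 0 = 25, d_1 = (646 - 25^2)/1 = 21/1 = 21, a_1 = floor((25 + 25)/21) = 2.
  m_2 = 21*2 - 25 = 17, d_2 = (646 - 17^2)/21 = 357/21 = 17, a_2 = floor((25 + 17)/17) = 2.
  m_3 = 17*2 - 17 = 17, d_3 = (646 - 17^2)/17 = 357/17 = 21, a_3 = floor((25 + 17)/21) = 2.
  m_4 = 21*2 - 17 = 25, d_4 = (646 - 25^2)/21 = 21/21 = 1, a_4 = floor((25 + 25)/1) = 50.
  m_5 = 1*50 - 25 = 25, d_5 = (646 - 25^2)/1 = 21/1 = 21: (m_5, d_5) = (m_1, d_1) = (25, 21), so from here the quotients repeat a_1, ..., a_4; the period length is 4.
So sqrt(646) = [25; (2, 2, 2, 50)] with period length k = 4.
k is even, so the fundamental solution of x^2 - 646y^2 = 1 is (p_{k-1}, q_{k-1}) = (p_3, q_3); compute convergents through index 3.
Convergents (p_i = a_i*p_{i-1} + p_{i-2}, q_i = a_i*q_{i-1} + q_{i-2} with p_{-2}=0, p_{-1}=1, q_{-2}=1, q_{-1}=0):
  i=0: a_0=25, p_0 = 25*1 + 0 = 25, q_0 = 25*0 + 1 = 1.
  i=1: a_1=2, p_1 = 2*25 + 1 = 51, q_1 = 2*1 + 0 = 2.
  i=2: a_2=2, p_2 = 2*51 + 25 = 127, q_2 = 2*2 + 1 = 5.
  i=3: a_3=2, p_3 = 2*127 + 51 = 305, q_3 = 2*5 + 2 = 12.
Check: 305^2 - 646*12^2 = 93025 - 93024 = 1, so (x, y) = (305, 12) solves the equation, and by the theorem it is the least positive solution.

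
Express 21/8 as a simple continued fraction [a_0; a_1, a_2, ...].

[2; 1, 1, 1, 2]

Run the Euclidean algorithm on 21 and 8; the successive quotients are the partial quotients a_0, a_1, ... (each step inverts the fractional part left over by the previous one):
  21 = 2*8 + 5, so a_0 = 2.
  8 = 1*5 + 3, so a_1 = 1.
  5 = 1*3 + 2, so a_2 = 1.
  3 = 1*2 + 1, so a_3 = 1.
  2 = 2*1 + 0, so a_4 = 2.
The remainder reaches 0 after 5 divisions, so the expansion has 5 partial quotients, read off in order.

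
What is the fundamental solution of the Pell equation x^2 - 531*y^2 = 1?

(x, y) = (530, 23)

First expand sqrt(531) as a continued fraction. With x_i = (sqrt(531) + m_i)/d_i and (m_0, d_0) = (0, 1): a_0 = floor(sqrt(531)) = 23, since 23^2 = 529 <= 531 < 576 = 24^2.
Iterate m_{i+1} = d_i*a_i - m_i, d_{i+1} = (531 - m_{i+1}^2)/d_i, a_{i+1} = floor((a_0 + m_{i+1})/d_{i+1}):
  m_1 = 1*23 - 0 = 23, d_1 = (531 - 23^2)/1 = 2/1 = 2, a_1 = floor((23 + 23)/2) = 23.
  m_2 = 2*23 - 23 = 23, d_2 = (531 - 23^2)/2 = 2/2 = 1, a_2 = floor((23 + 23)/1) = 46.
  m_3 = 1*46 - 23 = 23, d_3 = (531 - 23^2)/1 = 2/1 = 2: (m_3, d_3) = (m_1, d_1) = (23, 2), so from here the quotients repeat a_1, a_2; the period length is 2.
So sqrt(531) = [23; (23, 46)] with period length k = 2.
k is even, so the fundamental solution of x^2 - 531y^2 = 1 is (p_{k-1}, q_{k-1}) = (p_1, q_1); compute convergents through index 1.
Convergents (p_i = a_i*p_{i-1} + p_{i-2}, q_i = a_i*q_{i-1} + q_{i-2} with p_{-2}=0, p_{-1}=1, q_{-2}=1, q_{-1}=0):
  i=0: a_0=23, p_0 = 23*1 + 0 = 23, q_0 = 23*0 + 1 = 1.
  i=1: a_1=23, p_1 = 23*23 + 1 = 530, q_1 = 23*1 + 0 = 23.
Check: 530^2 - 531*23^2 = 280900 - 280899 = 1, so (x, y) = (530, 23) solves the equation, and by the theorem it is the least positive solution.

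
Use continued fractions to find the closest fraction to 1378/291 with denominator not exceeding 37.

161/34

Expand x = 1378/291 as a continued fraction with the Euclidean algorithm:
  1378 = 4*291 + 214, so a_0 = 4.
  291 = 1*214 + 77, so a_1 = 1.
  214 = 2*77 + 60, so a_2 = 2.
  77 = 1*60 + 17, so a_3 = 1.
  60 = 3*17 + 9, so a_4 = 3.
  17 = 1*9 + 8, so a_5 = 1.
  9 = 1*8 + 1, so a_6 = 1.
  8 = 8*1 + 0, so a_7 = 8.
so x = [4; 1, 2, 1, 3, 1, 1, 8].
Convergents (p_i = a_i*p_{i-1} + p_{i-2}, q_i = a_i*q_{i-1} + q_{i-2} with p_{-2}=0, p_{-1}=1, q_{-2}=1, q_{-1}=0), until the denominator exceeds 37:
  i=0: a_0=4, p_0 = 4*1 + 0 = 4, q_0 = 4*0 + 1 = 1.
  i=1: a_1=1, p_1 = 1*4 + 1 = 5, q_1 = 1*1 + 0 = 1.
  i=2: a_2=2, p_2 = 2*5 + 4 = 14, q_2 = 2*1 + 1 = 3.
  i=3: a_3=1, p_3 = 1*14 + 5 = 19, q_3 = 1*3 + 1 = 4.
  i=4: a_4=3, p_4 = 3*19 + 14 = 71, q_4 = 3*4 + 3 = 15.
  i=5: a_5=1, p_5 = 1*71 + 19 = 90, q_5 = 1*15 + 4 = 19.
  i=6: a_6=1, p_6 = 1*90 + 71 = 161, q_6 = 1*19 + 15 = 34.
  i=7: a_7=8, p_7 = 8*161 + 90 = 1378, q_7 = 8*34 + 19 = 291.
q_7 = 291 > 37, so the last convergent with denominator <= 37 is p_6/q_6 = 161/34.
The closest fraction with denominator <= 37 is either p_6/q_6 or the intermediate fraction (k*p_6 + p_5)/(k*q_6 + q_5) with the largest k >= 1 whose denominator stays <= 37; these approach x as k grows, and every other convergent or intermediate fraction in range is farther away.
Largest k: floor((37 - q_5)/q_6) = floor((37 - 19)/34) = 0.
Since k = 0, no intermediate fraction beyond p_6/q_6 has denominator <= 37, so the convergent 161/34 is the closest (its error is |1378*34 - 161*291|/(291*34) = 1/9894).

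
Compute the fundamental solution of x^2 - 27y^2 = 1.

First expand sqrt(27) as a continued fraction. With x_i = (sqrt(27) + m_i)/d_i and (m_0, d_0) = (0, 1): a_0 = floor(sqrt(27)) = 5, since 5^2 = 25 <= 27 < 36 = 6^2.
Iterate m_{i+1} = d_i*a_i - m_i, d_{i+1} = (27 - m_{i+1}^2)/d_i, a_{i+1} = floor((a_0 + m_{i+1})/d_{i+1}):
  m_1 = 1*5 - 0 = 5, d_1 = (27 - 5^2)/1 = 2/1 = 2, a_1 = floor((5 + 5)/2) = 5.
  m_2 = 2*5 - 5 = 5, d_2 = (27 - 5^2)/2 = 2/2 = 1, a_2 = floor((5 + 5)/1) = 10.
  m_3 = 1*10 - 5 = 5, d_3 = (27 - 5^2)/1 = 2/1 = 2: (m_3, d_3) = (m_1, d_1) = (5, 2), so from here the quotients repeat a_1, a_2; the period length is 2.
So sqrt(27) = [5; (5, 10)] with period length k = 2.
k is even, so the fundamental solution of x^2 - 27y^2 = 1 is (p_{k-1}, q_{k-1}) = (p_1, q_1); compute convergents through index 1.
Convergents (p_i = a_i*p_{i-1} + p_{i-2}, q_i = a_i*q_{i-1} + q_{i-2} with p_{-2}=0, p_{-1}=1, q_{-2}=1, q_{-1}=0):
  i=0: a_0=5, p_0 = 5*1 + 0 = 5, q_0 = 5*0 + 1 = 1.
  i=1: a_1=5, p_1 = 5*5 + 1 = 26, q_1 = 5*1 + 0 = 5.
Check: 26^2 - 27*5^2 = 676 - 675 = 1, so (x, y) = (26, 5) solves the equation, and by the theorem it is the least positive solution.

(x, y) = (26, 5)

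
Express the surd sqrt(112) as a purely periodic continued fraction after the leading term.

Write x_i = (sqrt(112) + m_i)/d_i with (m_0, d_0) = (0, 1). a_0 = floor(sqrt(112)) = 10, since 10^2 = 100 <= 112 < 121 = 11^2.
Iterate m_{i+1} = d_i*a_i - m_i, d_{i+1} = (112 - m_{i+1}^2)/d_i, a_{i+1} = floor((a_0 + m_{i+1})/d_{i+1}):
  m_1 = 1*10 - 0 = 10, d_1 = (112 - 10^2)/1 = 12/1 = 12, a_1 = floor((10 + 10)/12) = 1.
  m_2 = 12*1 - 10 = 2, d_2 = (112 - 2^2)/12 = 108/12 = 9, a_2 = floor((10 + 2)/9) = 1.
  m_3 = 9*1 - 2 = 7, d_3 = (112 - 7^2)/9 = 63/9 = 7, a_3 = floor((10 + 7)/7) = 2.
  m_4 = 7*2 - 7 = 7, d_4 = (112 - 7^2)/7 = 63/7 = 9, a_4 = floor((10 + 7)/9) = 1.
  m_5 = 9*1 - 7 = 2, d_5 = (112 - 2^2)/9 = 108/9 = 12, a_5 = floor((10 + 2)/12) = 1.
  m_6 = 12*1 - 2 = 10, d_6 = (112 - 10^2)/12 = 12/12 = 1, a_6 = floor((10 + 10)/1) = 20.
  m_7 = 1*20 - 10 = 10, d_7 = (112 - 10^2)/1 = 12/1 = 12: (m_7, d_7) = (m_1, d_1) = (10, 12), so from here the quotients repeat a_1, ..., a_6; the period length is 6.
Hence the expansion of sqrt(112) is a_0 = 10 followed by the repeating block 1, 1, 2, 1, 1, 20 (period 6).

[10; (1, 1, 2, 1, 1, 20)]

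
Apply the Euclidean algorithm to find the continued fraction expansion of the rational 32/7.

[4; 1, 1, 3]

Run the Euclidean algorithm on 32 and 7; the successive quotients are the partial quotients a_0, a_1, ... (each step inverts the fractional part left over by the previous one):
  32 = 4*7 + 4, so a_0 = 4.
  7 = 1*4 + 3, so a_1 = 1.
  4 = 1*3 + 1, so a_2 = 1.
  3 = 3*1 + 0, so a_3 = 3.
The remainder reaches 0 after 4 divisions, so the expansion has 4 partial quotients, read off in order.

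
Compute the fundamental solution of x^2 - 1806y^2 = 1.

(x, y) = (85, 2)

First expand sqrt(1806) as a continued fraction. With x_i = (sqrt(1806) + m_i)/d_i and (m_0, d_0) = (0, 1): a_0 = floor(sqrt(1806)) = 42, since 42^2 = 1764 <= 1806 < 1849 = 43^2.
Iterate m_{i+1} = d_i*a_i - m_i, d_{i+1} = (1806 - m_{i+1}^2)/d_i, a_{i+1} = floor((a_0 + m_{i+1})/d_{i+1}):
  m_1 = 1*42 - 0 = 42, d_1 = (1806 - 42^2)/1 = 42/1 = 42, a_1 = floor((42 + 42)/42) = 2.
  m_2 = 42*2 - 42 = 42, d_2 = (1806 - 42^2)/42 = 42/42 = 1, a_2 = floor((42 + 42)/1) = 84.
  m_3 = 1*84 - 42 = 42, d_3 = (1806 - 42^2)/1 = 42/1 = 42: (m_3, d_3) = (m_1, d_1) = (42, 42), so from here the quotients repeat a_1, a_2; the period length is 2.
So sqrt(1806) = [42; (2, 84)] with period length k = 2.
k is even, so the fundamental solution of x^2 - 1806y^2 = 1 is (p_{k-1}, q_{k-1}) = (p_1, q_1); compute convergents through index 1.
Convergents (p_i = a_i*p_{i-1} + p_{i-2}, q_i = a_i*q_{i-1} + q_{i-2} with p_{-2}=0, p_{-1}=1, q_{-2}=1, q_{-1}=0):
  i=0: a_0=42, p_0 = 42*1 + 0 = 42, q_0 = 42*0 + 1 = 1.
  i=1: a_1=2, p_1 = 2*42 + 1 = 85, q_1 = 2*1 + 0 = 2.
Check: 85^2 - 1806*2^2 = 7225 - 7224 = 1, so (x, y) = (85, 2) solves the equation, and by the theorem it is the least positive solution.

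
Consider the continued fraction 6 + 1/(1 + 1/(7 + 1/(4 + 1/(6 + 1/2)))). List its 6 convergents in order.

6/1, 7/1, 55/8, 227/33, 1417/206, 3061/445

Using the convergent recurrence p_i = a_i*p_{i-1} + p_{i-2}, q_i = a_i*q_{i-1} + q_{i-2} with p_{-2}=0, p_{-1}=1, q_{-2}=1, q_{-1}=0:
  i=0: a_0=6, p_0 = 6*1 + 0 = 6, q_0 = 6*0 + 1 = 1.
  i=1: a_1=1, p_1 = 1*6 + 1 = 7, q_1 = 1*1 + 0 = 1.
  i=2: a_2=7, p_2 = 7*7 + 6 = 55, q_2 = 7*1 + 1 = 8.
  i=3: a_3=4, p_3 = 4*55 + 7 = 227, q_3 = 4*8 + 1 = 33.
  i=4: a_4=6, p_4 = 6*227 + 55 = 1417, q_4 = 6*33 + 8 = 206.
  i=5: a_5=2, p_5 = 2*1417 + 227 = 3061, q_5 = 2*206 + 33 = 445.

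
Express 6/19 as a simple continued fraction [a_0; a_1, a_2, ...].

Run the Euclidean algorithm on 6 and 19; the successive quotients are the partial quotients a_0, a_1, ... (each step inverts the fractional part left over by the previous one):
  6 = 0*19 + 6, so a_0 = 0.
  19 = 3*6 + 1, so a_1 = 3.
  6 = 6*1 + 0, so a_2 = 6.
The remainder reaches 0 after 3 divisions, so the expansion has 3 partial quotients, read off in order.

[0; 3, 6]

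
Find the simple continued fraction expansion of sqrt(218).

[14; (1, 3, 3, 1, 28)]

Write x_i = (sqrt(218) + m_i)/d_i with (m_0, d_0) = (0, 1). a_0 = floor(sqrt(218)) = 14, since 14^2 = 196 <= 218 < 225 = 15^2.
Iterate m_{i+1} = d_i*a_i - m_i, d_{i+1} = (218 - m_{i+1}^2)/d_i, a_{i+1} = floor((a_0 + m_{i+1})/d_{i+1}):
  m_1 = 1*14 - 0 = 14, d_1 = (218 - 14^2)/1 = 22/1 = 22, a_1 = floor((14 + 14)/22) = 1.
  m_2 = 22*1 - 14 = 8, d_2 = (218 - 8^2)/22 = 154/22 = 7, a_2 = floor((14 + 8)/7) = 3.
  m_3 = 7*3 - 8 = 13, d_3 = (218 - 13^2)/7 = 49/7 = 7, a_3 = floor((14 + 13)/7) = 3.
  m_4 = 7*3 - 13 = 8, d_4 = (218 - 8^2)/7 = 154/7 = 22, a_4 = floor((14 + 8)/22) = 1.
  m_5 = 22*1 - 8 = 14, d_5 = (218 - 14^2)/22 = 22/22 = 1, a_5 = floor((14 + 14)/1) = 28.
  m_6 = 1*28 - 14 = 14, d_6 = (218 - 14^2)/1 = 22/1 = 22: (m_6, d_6) = (m_1, d_1) = (14, 22), so from here the quotients repeat a_1, ..., a_5; the period length is 5.
Hence the expansion of sqrt(218) is a_0 = 14 followed by the repeating block 1, 3, 3, 1, 28 (period 5).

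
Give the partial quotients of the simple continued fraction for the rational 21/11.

[1; 1, 10]

Run the Euclidean algorithm on 21 and 11; the successive quotients are the partial quotients a_0, a_1, ... (each step inverts the fractional part left over by the previous one):
  21 = 1*11 + 10, so a_0 = 1.
  11 = 1*10 + 1, so a_1 = 1.
  10 = 10*1 + 0, so a_2 = 10.
The remainder reaches 0 after 3 divisions, so the expansion has 3 partial quotients, read off in order.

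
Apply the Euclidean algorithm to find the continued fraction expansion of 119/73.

Run the Euclidean algorithm on 119 and 73; the successive quotients are the partial quotients a_0, a_1, ... (each step inverts the fractional part left over by the previous one):
  119 = 1*73 + 46, so a_0 = 1.
  73 = 1*46 + 27, so a_1 = 1.
  46 = 1*27 + 19, so a_2 = 1.
  27 = 1*19 + 8, so a_3 = 1.
  19 = 2*8 + 3, so a_4 = 2.
  8 = 2*3 + 2, so a_5 = 2.
  3 = 1*2 + 1, so a_6 = 1.
  2 = 2*1 + 0, so a_7 = 2.
The remainder reaches 0 after 8 divisions, so the expansion has 8 partial quotients, read off in order.

[1; 1, 1, 1, 2, 2, 1, 2]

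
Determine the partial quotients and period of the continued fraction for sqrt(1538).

Write x_i = (sqrt(1538) + m_i)/d_i with (m_0, d_0) = (0, 1). a_0 = floor(sqrt(1538)) = 39, since 39^2 = 1521 <= 1538 < 1600 = 40^2.
Iterate m_{i+1} = d_i*a_i - m_i, d_{i+1} = (1538 - m_{i+1}^2)/d_i, a_{i+1} = floor((a_0 + m_{i+1})/d_{i+1}):
  m_1 = 1*39 - 0 = 39, d_1 = (1538 - 39^2)/1 = 17/1 = 17, a_1 = floor((39 + 39)/17) = 4.
  m_2 = 17*4 - 39 = 29, d_2 = (1538 - 29^2)/17 = 697/17 = 41, a_2 = floor((39 + 29)/41) = 1.
  m_3 = 41*1 - 29 = 12, d_3 = (1538 - 12^2)/41 = 1394/41 = 34, a_3 = floor((39 + 12)/34) = 1.
  m_4 = 34*1 - 12 = 22, d_4 = (1538 - 22^2)/34 = 1054/34 = 31, a_4 = floor((39 + 22)/31) = 1.
  m_5 = 31*1 - 22 = 9, d_5 = (1538 - 9^2)/31 = 1457/31 = 47, a_5 = floor((39 + 9)/47) = 1.
  m_6 = 47*1 - 9 = 38, d_6 = (1538 - 38^2)/47 = 94/47 = 2, a_6 = floor((39 + 38)/2) = 38.
  m_7 = 2*38 - 38 = 38, d_7 = (1538 - 38^2)/2 = 94/2 = 47, a_7 = floor((39 + 38)/47) = 1.
  m_8 = 47*1 - 38 = 9, d_8 = (1538 - 9^2)/47 = 1457/47 = 31, a_8 = floor((39 + 9)/31) = 1.
  m_9 = 31*1 - 9 = 22, d_9 = (1538 - 22^2)/31 = 1054/31 = 34, a_9 = floor((39 + 22)/34) = 1.
  m_10 = 34*1 - 22 = 12, d_10 = (1538 - 12^2)/34 = 1394/34 = 41, a_10 = floor((39 + 12)/41) = 1.
  m_11 = 41*1 - 12 = 29, d_11 = (1538 - 29^2)/41 = 697/41 = 17, a_11 = floor((39 + 29)/17) = 4.
  m_12 = 17*4 - 29 = 39, d_12 = (1538 - 39^2)/17 = 17/17 = 1, a_12 = floor((39 + 39)/1) = 78.
  m_13 = 1*78 - 39 = 39, d_13 = (1538 - 39^2)/1 = 17/1 = 17: (m_13, d_13) = (m_1, d_1) = (39, 17), so from here the quotients repeat a_1, ..., a_12; the period length is 12.
Hence the expansion of sqrt(1538) is a_0 = 39 followed by the repeating block 4, 1, 1, 1, 1, 38, 1, 1, 1, 1, 4, 78 (period 12).

[39; (4, 1, 1, 1, 1, 38, 1, 1, 1, 1, 4, 78)]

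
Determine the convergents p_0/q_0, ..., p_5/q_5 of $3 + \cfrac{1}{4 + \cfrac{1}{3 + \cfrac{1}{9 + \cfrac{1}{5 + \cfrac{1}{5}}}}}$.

3/1, 13/4, 42/13, 391/121, 1997/618, 10376/3211

Using the convergent recurrence p_i = a_i*p_{i-1} + p_{i-2}, q_i = a_i*q_{i-1} + q_{i-2} with p_{-2}=0, p_{-1}=1, q_{-2}=1, q_{-1}=0:
  i=0: a_0=3, p_0 = 3*1 + 0 = 3, q_0 = 3*0 + 1 = 1.
  i=1: a_1=4, p_1 = 4*3 + 1 = 13, q_1 = 4*1 + 0 = 4.
  i=2: a_2=3, p_2 = 3*13 + 3 = 42, q_2 = 3*4 + 1 = 13.
  i=3: a_3=9, p_3 = 9*42 + 13 = 391, q_3 = 9*13 + 4 = 121.
  i=4: a_4=5, p_4 = 5*391 + 42 = 1997, q_4 = 5*121 + 13 = 618.
  i=5: a_5=5, p_5 = 5*1997 + 391 = 10376, q_5 = 5*618 + 121 = 3211.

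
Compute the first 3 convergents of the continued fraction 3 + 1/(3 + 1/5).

Using the convergent recurrence p_i = a_i*p_{i-1} + p_{i-2}, q_i = a_i*q_{i-1} + q_{i-2} with p_{-2}=0, p_{-1}=1, q_{-2}=1, q_{-1}=0:
  i=0: a_0=3, p_0 = 3*1 + 0 = 3, q_0 = 3*0 + 1 = 1.
  i=1: a_1=3, p_1 = 3*3 + 1 = 10, q_1 = 3*1 + 0 = 3.
  i=2: a_2=5, p_2 = 5*10 + 3 = 53, q_2 = 5*3 + 1 = 16.

3/1, 10/3, 53/16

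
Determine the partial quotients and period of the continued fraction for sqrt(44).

Write x_i = (sqrt(44) + m_i)/d_i with (m_0, d_0) = (0, 1). a_0 = floor(sqrt(44)) = 6, since 6^2 = 36 <= 44 < 49 = 7^2.
Iterate m_{i+1} = d_i*a_i - m_i, d_{i+1} = (44 - m_{i+1}^2)/d_i, a_{i+1} = floor((a_0 + m_{i+1})/d_{i+1}):
  m_1 = 1*6 - 0 = 6, d_1 = (44 - 6^2)/1 = 8/1 = 8, a_1 = floor((6 + 6)/8) = 1.
  m_2 = 8*1 - 6 = 2, d_2 = (44 - 2^2)/8 = 40/8 = 5, a_2 = floor((6 + 2)/5) = 1.
  m_3 = 5*1 - 2 = 3, d_3 = (44 - 3^2)/5 = 35/5 = 7, a_3 = floor((6 + 3)/7) = 1.
  m_4 = 7*1 - 3 = 4, d_4 = (44 - 4^2)/7 = 28/7 = 4, a_4 = floor((6 + 4)/4) = 2.
  m_5 = 4*2 - 4 = 4, d_5 = (44 - 4^2)/4 = 28/4 = 7, a_5 = floor((6 + 4)/7) = 1.
  m_6 = 7*1 - 4 = 3, d_6 = (44 - 3^2)/7 = 35/7 = 5, a_6 = floor((6 + 3)/5) = 1.
  m_7 = 5*1 - 3 = 2, d_7 = (44 - 2^2)/5 = 40/5 = 8, a_7 = floor((6 + 2)/8) = 1.
  m_8 = 8*1 - 2 = 6, d_8 = (44 - 6^2)/8 = 8/8 = 1, a_8 = floor((6 + 6)/1) = 12.
  m_9 = 1*12 - 6 = 6, d_9 = (44 - 6^2)/1 = 8/1 = 8: (m_9, d_9) = (m_1, d_1) = (6, 8), so from here the quotients repeat a_1, ..., a_8; the period length is 8.
Hence the expansion of sqrt(44) is a_0 = 6 followed by the repeating block 1, 1, 1, 2, 1, 1, 1, 12 (period 8).

[6; (1, 1, 1, 2, 1, 1, 1, 12)]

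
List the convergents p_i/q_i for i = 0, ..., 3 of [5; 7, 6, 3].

Using the convergent recurrence p_i = a_i*p_{i-1} + p_{i-2}, q_i = a_i*q_{i-1} + q_{i-2} with p_{-2}=0, p_{-1}=1, q_{-2}=1, q_{-1}=0:
  i=0: a_0=5, p_0 = 5*1 + 0 = 5, q_0 = 5*0 + 1 = 1.
  i=1: a_1=7, p_1 = 7*5 + 1 = 36, q_1 = 7*1 + 0 = 7.
  i=2: a_2=6, p_2 = 6*36 + 5 = 221, q_2 = 6*7 + 1 = 43.
  i=3: a_3=3, p_3 = 3*221 + 36 = 699, q_3 = 3*43 + 7 = 136.

5/1, 36/7, 221/43, 699/136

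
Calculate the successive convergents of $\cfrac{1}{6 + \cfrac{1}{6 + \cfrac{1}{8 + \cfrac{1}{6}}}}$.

0/1, 1/6, 6/37, 49/302, 300/1849

Using the convergent recurrence p_i = a_i*p_{i-1} + p_{i-2}, q_i = a_i*q_{i-1} + q_{i-2} with p_{-2}=0, p_{-1}=1, q_{-2}=1, q_{-1}=0:
  i=0: a_0=0, p_0 = 0*1 + 0 = 0, q_0 = 0*0 + 1 = 1.
  i=1: a_1=6, p_1 = 6*0 + 1 = 1, q_1 = 6*1 + 0 = 6.
  i=2: a_2=6, p_2 = 6*1 + 0 = 6, q_2 = 6*6 + 1 = 37.
  i=3: a_3=8, p_3 = 8*6 + 1 = 49, q_3 = 8*37 + 6 = 302.
  i=4: a_4=6, p_4 = 6*49 + 6 = 300, q_4 = 6*302 + 37 = 1849.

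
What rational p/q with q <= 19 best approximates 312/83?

Expand x = 312/83 as a continued fraction with the Euclidean algorithm:
  312 = 3*83 + 63, so a_0 = 3.
  83 = 1*63 + 20, so a_1 = 1.
  63 = 3*20 + 3, so a_2 = 3.
  20 = 6*3 + 2, so a_3 = 6.
  3 = 1*2 + 1, so a_4 = 1.
  2 = 2*1 + 0, so a_5 = 2.
so x = [3; 1, 3, 6, 1, 2].
Convergents (p_i = a_i*p_{i-1} + p_{i-2}, q_i = a_i*q_{i-1} + q_{i-2} with p_{-2}=0, p_{-1}=1, q_{-2}=1, q_{-1}=0), until the denominator exceeds 19:
  i=0: a_0=3, p_0 = 3*1 + 0 = 3, q_0 = 3*0 + 1 = 1.
  i=1: a_1=1, p_1 = 1*3 + 1 = 4, q_1 = 1*1 + 0 = 1.
  i=2: a_2=3, p_2 = 3*4 + 3 = 15, q_2 = 3*1 + 1 = 4.
  i=3: a_3=6, p_3 = 6*15 + 4 = 94, q_3 = 6*4 + 1 = 25.
q_3 = 25 > 19, so the last convergent with denominator <= 19 is p_2/q_2 = 15/4.
The closest fraction with denominator <= 19 is either p_2/q_2 or the intermediate fraction (k*p_2 + p_1)/(k*q_2 + q_1) with the largest k >= 1 whose denominator stays <= 19; these approach x as k grows, and every other convergent or intermediate fraction in range is farther away.
Largest k: floor((19 - q_1)/q_2) = floor((19 - 1)/4) = 4.
That gives (4*15 + 4)/(4*4 + 1) = 64/17.
Compare the errors: |x - 15/4| = |312*4 - 15*83|/(83*4) = 3/332, and |x - 64/17| = |312*17 - 64*83|/(83*17) = 8/1411.
Cross-multiplying, 8*332 = 2656 < 4233 = 3*1411, so 8/1411 is smaller: the intermediate fraction 64/17 is closer to x than 15/4.

64/17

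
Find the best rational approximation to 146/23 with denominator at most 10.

19/3

Expand x = 146/23 as a continued fraction with the Euclidean algorithm:
  146 = 6*23 + 8, so a_0 = 6.
  23 = 2*8 + 7, so a_1 = 2.
  8 = 1*7 + 1, so a_2 = 1.
  7 = 7*1 + 0, so a_3 = 7.
so x = [6; 2, 1, 7].
Convergents (p_i = a_i*p_{i-1} + p_{i-2}, q_i = a_i*q_{i-1} + q_{i-2} with p_{-2}=0, p_{-1}=1, q_{-2}=1, q_{-1}=0), until the denominator exceeds 10:
  i=0: a_0=6, p_0 = 6*1 + 0 = 6, q_0 = 6*0 + 1 = 1.
  i=1: a_1=2, p_1 = 2*6 + 1 = 13, q_1 = 2*1 + 0 = 2.
  i=2: a_2=1, p_2 = 1*13 + 6 = 19, q_2 = 1*2 + 1 = 3.
  i=3: a_3=7, p_3 = 7*19 + 13 = 146, q_3 = 7*3 + 2 = 23.
q_3 = 23 > 10, so the last convergent with denominator <= 10 is p_2/q_2 = 19/3.
The closest fraction with denominator <= 10 is either p_2/q_2 or the intermediate fraction (k*p_2 + p_1)/(k*q_2 + q_1) with the largest k >= 1 whose denominator stays <= 10; these approach x as k grows, and every other convergent or intermediate fraction in range is farther away.
Largest k: floor((10 - q_1)/q_2) = floor((10 - 2)/3) = 2.
That gives (2*19 + 13)/(2*3 + 2) = 51/8.
Compare the errors: |x - 19/3| = |146*3 - 19*23|/(23*3) = 1/69, and |x - 51/8| = |146*8 - 51*23|/(23*8) = 5/184.
Cross-multiplying, 1*184 = 184 < 345 = 5*69, so 1/69 is smaller: the convergent 19/3 is closer to x than 51/8.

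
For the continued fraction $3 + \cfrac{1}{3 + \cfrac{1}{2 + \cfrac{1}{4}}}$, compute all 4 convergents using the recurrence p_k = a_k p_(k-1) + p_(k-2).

Using the convergent recurrence p_i = a_i*p_{i-1} + p_{i-2}, q_i = a_i*q_{i-1} + q_{i-2} with p_{-2}=0, p_{-1}=1, q_{-2}=1, q_{-1}=0:
  i=0: a_0=3, p_0 = 3*1 + 0 = 3, q_0 = 3*0 + 1 = 1.
  i=1: a_1=3, p_1 = 3*3 + 1 = 10, q_1 = 3*1 + 0 = 3.
  i=2: a_2=2, p_2 = 2*10 + 3 = 23, q_2 = 2*3 + 1 = 7.
  i=3: a_3=4, p_3 = 4*23 + 10 = 102, q_3 = 4*7 + 3 = 31.

3/1, 10/3, 23/7, 102/31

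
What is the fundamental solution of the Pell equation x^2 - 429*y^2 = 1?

(x, y) = (1524095, 73584)

First expand sqrt(429) as a continued fraction. With x_i = (sqrt(429) + m_i)/d_i and (m_0, d_0) = (0, 1): a_0 = floor(sqrt(429)) = 20, since 20^2 = 400 <= 429 < 441 = 21^2.
Iterate m_{i+1} = d_i*a_i - m_i, d_{i+1} = (429 - m_{i+1}^2)/d_i, a_{i+1} = floor((a_0 + m_{i+1})/d_{i+1}):
  m_1 = 1*20 - 0 = 20, d_1 = (429 - 20^2)/1 = 29/1 = 29, a_1 = floor((20 + 20)/29) = 1.
  m_2 = 29*1 - 20 = 9, d_2 = (429 - 9^2)/29 = 348/29 = 12, a_2 = floor((20 + 9)/12) = 2.
  m_3 = 12*2 - 9 = 15, d_3 = (429 - 15^2)/12 = 204/12 = 17, a_3 = floor((20 + 15)/17) = 2.
  m_4 = 17*2 - 15 = 19, d_4 = (429 - 19^2)/17 = 68/17 = 4, a_4 = floor((20 + 19)/4) = 9.
  m_5 = 4*9 - 19 = 17, d_5 = (429 - 17^2)/4 = 140/4 = 35, a_5 = floor((20 + 17)/35) = 1.
  m_6 = 35*1 - 17 = 18, d_6 = (429 - 18^2)/35 = 105/35 = 3, a_6 = floor((20 + 18)/3) = 12.
  m_7 = 3*12 - 18 = 18, d_7 = (429 - 18^2)/3 = 105/3 = 35, a_7 = floor((20 + 18)/35) = 1.
  m_8 = 35*1 - 18 = 17, d_8 = (429 - 17^2)/35 = 140/35 = 4, a_8 = floor((20 + 17)/4) = 9.
  m_9 = 4*9 - 17 = 19, d_9 = (429 - 19^2)/4 = 68/4 = 17, a_9 = floor((20 + 19)/17) = 2.
  m_10 = 17*2 - 19 = 15, d_10 = (429 - 15^2)/17 = 204/17 = 12, a_10 = floor((20 + 15)/12) = 2.
  m_11 = 12*2 - 15 = 9, d_11 = (429 - 9^2)/12 = 348/12 = 29, a_11 = floor((20 + 9)/29) = 1.
  m_12 = 29*1 - 9 = 20, d_12 = (429 - 20^2)/29 = 29/29 = 1, a_12 = floor((20 + 20)/1) = 40.
  m_13 = 1*40 - 20 = 20, d_13 = (429 - 20^2)/1 = 29/1 = 29: (m_13, d_13) = (m_1, d_1) = (20, 29), so from here the quotients repeat a_1, ..., a_12; the period length is 12.
So sqrt(429) = [20; (1, 2, 2, 9, 1, 12, 1, 9, 2, 2, 1, 40)] with period length k = 12.
k is even, so the fundamental solution of x^2 - 429y^2 = 1 is (p_{k-1}, q_{k-1}) = (p_11, q_11); compute convergents through index 11.
Convergents (p_i = a_i*p_{i-1} + p_{i-2}, q_i = a_i*q_{i-1} + q_{i-2} with p_{-2}=0, p_{-1}=1, q_{-2}=1, q_{-1}=0):
  i=0: a_0=20, p_0 = 20*1 + 0 = 20, q_0 = 20*0 + 1 = 1.
  i=1: a_1=1, p_1 = 1*20 + 1 = 21, q_1 = 1*1 + 0 = 1.
  i=2: a_2=2, p_2 = 2*21 + 20 = 62, q_2 = 2*1 + 1 = 3.
  i=3: a_3=2, p_3 = 2*62 + 21 = 145, q_3 = 2*3 + 1 = 7.
  i=4: a_4=9, p_4 = 9*145 + 62 = 1367, q_4 = 9*7 + 3 = 66.
  i=5: a_5=1, p_5 = 1*1367 + 145 = 1512, q_5 = 1*66 + 7 = 73.
  i=6: a_6=12, p_6 = 12*1512 + 1367 = 19511, q_6 = 12*73 + 66 = 942.
  i=7: a_7=1, p_7 = 1*19511 + 1512 = 21023, q_7 = 1*942 + 73 = 1015.
  i=8: a_8=9, p_8 = 9*21023 + 19511 = 208718, q_8 = 9*1015 + 942 = 10077.
  i=9: a_9=2, p_9 = 2*208718 + 21023 = 438459, q_9 = 2*10077 + 1015 = 21169.
  i=10: a_10=2, p_10 = 2*438459 + 208718 = 1085636, q_10 = 2*21169 + 10077 = 52415.
  i=11: a_11=1, p_11 = 1*1085636 + 438459 = 1524095, q_11 = 1*52415 + 21169 = 73584.
Check: 1524095^2 - 429*73584^2 = 2322865569025 - 2322865569024 = 1, so (x, y) = (1524095, 73584) solves the equation, and by the theorem it is the least positive solution.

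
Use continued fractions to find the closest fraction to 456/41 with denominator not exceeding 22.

89/8

Expand x = 456/41 as a continued fraction with the Euclidean algorithm:
  456 = 11*41 + 5, so a_0 = 11.
  41 = 8*5 + 1, so a_1 = 8.
  5 = 5*1 + 0, so a_2 = 5.
so x = [11; 8, 5].
Convergents (p_i = a_i*p_{i-1} + p_{i-2}, q_i = a_i*q_{i-1} + q_{i-2} with p_{-2}=0, p_{-1}=1, q_{-2}=1, q_{-1}=0), until the denominator exceeds 22:
  i=0: a_0=11, p_0 = 11*1 + 0 = 11, q_0 = 11*0 + 1 = 1.
  i=1: a_1=8, p_1 = 8*11 + 1 = 89, q_1 = 8*1 + 0 = 8.
  i=2: a_2=5, p_2 = 5*89 + 11 = 456, q_2 = 5*8 + 1 = 41.
q_2 = 41 > 22, so the last convergent with denominator <= 22 is p_1/q_1 = 89/8.
The closest fraction with denominator <= 22 is either p_1/q_1 or the intermediate fraction (k*p_1 + p_0)/(k*q_1 + q_0) with the largest k >= 1 whose denominator stays <= 22; these approach x as k grows, and every other convergent or intermediate fraction in range is farther away.
Largest k: floor((22 - q_0)/q_1) = floor((22 - 1)/8) = 2.
That gives (2*89 + 11)/(2*8 + 1) = 189/17.
Compare the errors: |x - 89/8| = |456*8 - 89*41|/(41*8) = 1/328, and |x - 189/17| = |456*17 - 189*41|/(41*17) = 3/697.
Cross-multiplying, 1*697 = 697 < 984 = 3*328, so 1/328 is smaller: the convergent 89/8 is closer to x than 189/17.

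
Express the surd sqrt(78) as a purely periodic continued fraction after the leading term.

Write x_i = (sqrt(78) + m_i)/d_i with (m_0, d_0) = (0, 1). a_0 = floor(sqrt(78)) = 8, since 8^2 = 64 <= 78 < 81 = 9^2.
Iterate m_{i+1} = d_i*a_i - m_i, d_{i+1} = (78 - m_{i+1}^2)/d_i, a_{i+1} = floor((a_0 + m_{i+1})/d_{i+1}):
  m_1 = 1*8 - 0 = 8, d_1 = (78 - 8^2)/1 = 14/1 = 14, a_1 = floor((8 + 8)/14) = 1.
  m_2 = 14*1 - 8 = 6, d_2 = (78 - 6^2)/14 = 42/14 = 3, a_2 = floor((8 + 6)/3) = 4.
  m_3 = 3*4 - 6 = 6, d_3 = (78 - 6^2)/3 = 42/3 = 14, a_3 = floor((8 + 6)/14) = 1.
  m_4 = 14*1 - 6 = 8, d_4 = (78 - 8^2)/14 = 14/14 = 1, a_4 = floor((8 + 8)/1) = 16.
  m_5 = 1*16 - 8 = 8, d_5 = (78 - 8^2)/1 = 14/1 = 14: (m_5, d_5) = (m_1, d_1) = (8, 14), so from here the quotients repeat a_1, ..., a_4; the period length is 4.
Hence the expansion of sqrt(78) is a_0 = 8 followed by the repeating block 1, 4, 1, 16 (period 4).

[8; (1, 4, 1, 16)]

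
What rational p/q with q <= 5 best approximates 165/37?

Expand x = 165/37 as a continued fraction with the Euclidean algorithm:
  165 = 4*37 + 17, so a_0 = 4.
  37 = 2*17 + 3, so a_1 = 2.
  17 = 5*3 + 2, so a_2 = 5.
  3 = 1*2 + 1, so a_3 = 1.
  2 = 2*1 + 0, so a_4 = 2.
so x = [4; 2, 5, 1, 2].
Convergents (p_i = a_i*p_{i-1} + p_{i-2}, q_i = a_i*q_{i-1} + q_{i-2} with p_{-2}=0, p_{-1}=1, q_{-2}=1, q_{-1}=0), until the denominator exceeds 5:
  i=0: a_0=4, p_0 = 4*1 + 0 = 4, q_0 = 4*0 + 1 = 1.
  i=1: a_1=2, p_1 = 2*4 + 1 = 9, q_1 = 2*1 + 0 = 2.
  i=2: a_2=5, p_2 = 5*9 + 4 = 49, q_2 = 5*2 + 1 = 11.
q_2 = 11 > 5, so the last convergent with denominator <= 5 is p_1/q_1 = 9/2.
The closest fraction with denominator <= 5 is either p_1/q_1 or the intermediate fraction (k*p_1 + p_0)/(k*q_1 + q_0) with the largest k >= 1 whose denominator stays <= 5; these approach x as k grows, and every other convergent or intermediate fraction in range is farther away.
Largest k: floor((5 - q_0)/q_1) = floor((5 - 1)/2) = 2.
That gives (2*9 + 4)/(2*2 + 1) = 22/5.
Compare the errors: |x - 9/2| = |165*2 - 9*37|/(37*2) = 3/74, and |x - 22/5| = |165*5 - 22*37|/(37*5) = 11/185.
Cross-multiplying, 3*185 = 555 < 814 = 11*74, so 3/74 is smaller: the convergent 9/2 is closer to x than 22/5.

9/2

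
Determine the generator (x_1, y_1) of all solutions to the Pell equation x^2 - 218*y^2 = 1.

First expand sqrt(218) as a continued fraction. With x_i = (sqrt(218) + m_i)/d_i and (m_0, d_0) = (0, 1): a_0 = floor(sqrt(218)) = 14, since 14^2 = 196 <= 218 < 225 = 15^2.
Iterate m_{i+1} = d_i*a_i - m_i, d_{i+1} = (218 - m_{i+1}^2)/d_i, a_{i+1} = floor((a_0 + m_{i+1})/d_{i+1}):
  m_1 = 1*14 - 0 = 14, d_1 = (218 - 14^2)/1 = 22/1 = 22, a_1 = floor((14 + 14)/22) = 1.
  m_2 = 22*1 - 14 = 8, d_2 = (218 - 8^2)/22 = 154/22 = 7, a_2 = floor((14 + 8)/7) = 3.
  m_3 = 7*3 - 8 = 13, d_3 = (218 - 13^2)/7 = 49/7 = 7, a_3 = floor((14 + 13)/7) = 3.
  m_4 = 7*3 - 13 = 8, d_4 = (218 - 8^2)/7 = 154/7 = 22, a_4 = floor((14 + 8)/22) = 1.
  m_5 = 22*1 - 8 = 14, d_5 = (218 - 14^2)/22 = 22/22 = 1, a_5 = floor((14 + 14)/1) = 28.
  m_6 = 1*28 - 14 = 14, d_6 = (218 - 14^2)/1 = 22/1 = 22: (m_6, d_6) = (m_1, d_1) = (14, 22), so from here the quotients repeat a_1, ..., a_5; the period length is 5.
So sqrt(218) = [14; (1, 3, 3, 1, 28)] with period length k = 5.
k is odd, so (p_{k-1}, q_{k-1}) only solves x^2 - 218y^2 = -1 and the fundamental solution of x^2 - 218y^2 = 1 is (p_{2k-1}, q_{2k-1}) = (p_9, q_9); compute convergents through index 9, running through the period twice.
Convergents (p_i = a_i*p_{i-1} + p_{i-2}, q_i = a_i*q_{i-1} + q_{i-2} with p_{-2}=0, p_{-1}=1, q_{-2}=1, q_{-1}=0):
  i=0: a_0=14, p_0 = 14*1 + 0 = 14, q_0 = 14*0 + 1 = 1.
  i=1: a_1=1, p_1 = 1*14 + 1 = 15, q_1 = 1*1 + 0 = 1.
  i=2: a_2=3, p_2 = 3*15 + 14 = 59, q_2 = 3*1 + 1 = 4.
  i=3: a_3=3, p_3 = 3*59 + 15 = 192, q_3 = 3*4 + 1 = 13.
  i=4: a_4=1, p_4 = 1*192 + 59 = 251, q_4 = 1*13 + 4 = 17.
  i=5: a_5=28, p_5 = 28*251 + 192 = 7220, q_5 = 28*17 + 13 = 489.
  i=6: a_6=1, p_6 = 1*7220 + 251 = 7471, q_6 = 1*489 + 17 = 506.
  i=7: a_7=3, p_7 = 3*7471 + 7220 = 29633, q_7 = 3*506 + 489 = 2007.
  i=8: a_8=3, p_8 = 3*29633 + 7471 = 96370, q_8 = 3*2007 + 506 = 6527.
  i=9: a_9=1, p_9 = 1*96370 + 29633 = 126003, q_9 = 1*6527 + 2007 = 8534.
Indeed p_4^2 - 218*q_4^2 = 63001 - 63002 = -1, not +1.
Check: 126003^2 - 218*8534^2 = 15876756009 - 15876756008 = 1, so (x, y) = (126003, 8534) solves the equation, and by the theorem it is the least positive solution.

(x, y) = (126003, 8534)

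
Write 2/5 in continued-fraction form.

[0; 2, 2]

Run the Euclidean algorithm on 2 and 5; the successive quotients are the partial quotients a_0, a_1, ... (each step inverts the fractional part left over by the previous one):
  2 = 0*5 + 2, so a_0 = 0.
  5 = 2*2 + 1, so a_1 = 2.
  2 = 2*1 + 0, so a_2 = 2.
The remainder reaches 0 after 3 divisions, so the expansion has 3 partial quotients, read off in order.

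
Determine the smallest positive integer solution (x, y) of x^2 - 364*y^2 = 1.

First expand sqrt(364) as a continued fraction. With x_i = (sqrt(364) + m_i)/d_i and (m_0, d_0) = (0, 1): a_0 = floor(sqrt(364)) = 19, since 19^2 = 361 <= 364 < 400 = 20^2.
Iterate m_{i+1} = d_i*a_i - m_i, d_{i+1} = (364 - m_{i+1}^2)/d_i, a_{i+1} = floor((a_0 + m_{i+1})/d_{i+1}):
  m_1 = 1*19 - 0 = 19, d_1 = (364 - 19^2)/1 = 3/1 = 3, a_1 = floor((19 + 19)/3) = 12.
  m_2 = 3*12 - 19 = 17, d_2 = (364 - 17^2)/3 = 75/3 = 25, a_2 = floor((19 + 17)/25) = 1.
  m_3 = 25*1 - 17 = 8, d_3 = (364 - 8^2)/25 = 300/25 = 12, a_3 = floor((19 + 8)/12) = 2.
  m_4 = 12*2 - 8 = 16, d_4 = (364 - 16^2)/12 = 108/12 = 9, a_4 = floor((19 + 16)/9) = 3.
  m_5 = 9*3 - 16 = 11, d_5 = (364 - 11^2)/9 = 243/9 = 27, a_5 = floor((19 + 11)/27) = 1.
  m_6 = 27*1 - 11 = 16, d_6 = (364 - 16^2)/27 = 108/27 = 4, a_6 = floor((19 + 16)/4) = 8.
  m_7 = 4*8 - 16 = 16, d_7 = (364 - 16^2)/4 = 108/4 = 27, a_7 = floor((19 + 16)/27) = 1.
  m_8 = 27*1 - 16 = 11, d_8 = (364 - 11^2)/27 = 243/27 = 9, a_8 = floor((19 + 11)/9) = 3.
  m_9 = 9*3 - 11 = 16, d_9 = (364 - 16^2)/9 = 108/9 = 12, a_9 = floor((19 + 16)/12) = 2.
  m_10 = 12*2 - 16 = 8, d_10 = (364 - 8^2)/12 = 300/12 = 25, a_10 = floor((19 + 8)/25) = 1.
  m_11 = 25*1 - 8 = 17, d_11 = (364 - 17^2)/25 = 75/25 = 3, a_11 = floor((19 + 17)/3) = 12.
  m_12 = 3*12 - 17 = 19, d_12 = (364 - 19^2)/3 = 3/3 = 1, a_12 = floor((19 + 19)/1) = 38.
  m_13 = 1*38 - 19 = 19, d_13 = (364 - 19^2)/1 = 3/1 = 3: (m_13, d_13) = (m_1, d_1) = (19, 3), so from here the quotients repeat a_1, ..., a_12; the period length is 12.
So sqrt(364) = [19; (12, 1, 2, 3, 1, 8, 1, 3, 2, 1, 12, 38)] with period length k = 12.
k is even, so the fundamental solution of x^2 - 364y^2 = 1 is (p_{k-1}, q_{k-1}) = (p_11, q_11); compute convergents through index 11.
Convergents (p_i = a_i*p_{i-1} + p_{i-2}, q_i = a_i*q_{i-1} + q_{i-2} with p_{-2}=0, p_{-1}=1, q_{-2}=1, q_{-1}=0):
  i=0: a_0=19, p_0 = 19*1 + 0 = 19, q_0 = 19*0 + 1 = 1.
  i=1: a_1=12, p_1 = 12*19 + 1 = 229, q_1 = 12*1 + 0 = 12.
  i=2: a_2=1, p_2 = 1*229 + 19 = 248, q_2 = 1*12 + 1 = 13.
  i=3: a_3=2, p_3 = 2*248 + 229 = 725, q_3 = 2*13 + 12 = 38.
  i=4: a_4=3, p_4 = 3*725 + 248 = 2423, q_4 = 3*38 + 13 = 127.
  i=5: a_5=1, p_5 = 1*2423 + 725 = 3148, q_5 = 1*127 + 38 = 165.
  i=6: a_6=8, p_6 = 8*3148 + 2423 = 27607, q_6 = 8*165 + 127 = 1447.
  i=7: a_7=1, p_7 = 1*27607 + 3148 = 30755, q_7 = 1*1447 + 165 = 1612.
  i=8: a_8=3, p_8 = 3*30755 + 27607 = 119872, q_8 = 3*1612 + 1447 = 6283.
  i=9: a_9=2, p_9 = 2*119872 + 30755 = 270499, q_9 = 2*6283 + 1612 = 14178.
  i=10: a_10=1, p_10 = 1*270499 + 119872 = 390371, q_10 = 1*14178 + 6283 = 20461.
  i=11: a_11=12, p_11 = 12*390371 + 270499 = 4954951, q_11 = 12*20461 + 14178 = 259710.
Check: 4954951^2 - 364*259710^2 = 24551539412401 - 24551539412400 = 1, so (x, y) = (4954951, 259710) solves the equation, and by the theorem it is the least positive solution.

(x, y) = (4954951, 259710)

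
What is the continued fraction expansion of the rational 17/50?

Run the Euclidean algorithm on 17 and 50; the successive quotients are the partial quotients a_0, a_1, ... (each step inverts the fractional part left over by the previous one):
  17 = 0*50 + 17, so a_0 = 0.
  50 = 2*17 + 16, so a_1 = 2.
  17 = 1*16 + 1, so a_2 = 1.
  16 = 16*1 + 0, so a_3 = 16.
The remainder reaches 0 after 4 divisions, so the expansion has 4 partial quotients, read off in order.

[0; 2, 1, 16]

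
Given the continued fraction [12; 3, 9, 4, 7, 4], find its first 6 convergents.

12/1, 37/3, 345/28, 1417/115, 10264/833, 42473/3447

Using the convergent recurrence p_i = a_i*p_{i-1} + p_{i-2}, q_i = a_i*q_{i-1} + q_{i-2} with p_{-2}=0, p_{-1}=1, q_{-2}=1, q_{-1}=0:
  i=0: a_0=12, p_0 = 12*1 + 0 = 12, q_0 = 12*0 + 1 = 1.
  i=1: a_1=3, p_1 = 3*12 + 1 = 37, q_1 = 3*1 + 0 = 3.
  i=2: a_2=9, p_2 = 9*37 + 12 = 345, q_2 = 9*3 + 1 = 28.
  i=3: a_3=4, p_3 = 4*345 + 37 = 1417, q_3 = 4*28 + 3 = 115.
  i=4: a_4=7, p_4 = 7*1417 + 345 = 10264, q_4 = 7*115 + 28 = 833.
  i=5: a_5=4, p_5 = 4*10264 + 1417 = 42473, q_5 = 4*833 + 115 = 3447.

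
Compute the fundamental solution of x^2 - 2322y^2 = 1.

First expand sqrt(2322) as a continued fraction. With x_i = (sqrt(2322) + m_i)/d_i and (m_0, d_0) = (0, 1): a_0 = floor(sqrt(2322)) = 48, since 48^2 = 2304 <= 2322 < 2401 = 49^2.
Iterate m_{i+1} = d_i*a_i - m_i, d_{i+1} = (2322 - m_{i+1}^2)/d_i, a_{i+1} = floor((a_0 + m_{i+1})/d_{i+1}):
  m_1 = 1*48 - 0 = 48, d_1 = (2322 - 48^2)/1 = 18/1 = 18, a_1 = floor((48 + 48)/18) = 5.
  m_2 = 18*5 - 48 = 42, d_2 = (2322 - 42^2)/18 = 558/18 = 31, a_2 = floor((48 + 42)/31) = 2.
  m_3 = 31*2 - 42 = 20, d_3 = (2322 - 20^2)/31 = 1922/31 = 62, a_3 = floor((48 + 20)/62) = 1.
  m_4 = 62*1 - 20 = 42, d_4 = (2322 - 42^2)/62 = 558/62 = 9, a_4 = floor((48 + 42)/9) = 10.
  m_5 = 9*10 - 42 = 48, d_5 = (2322 - 48^2)/9 = 18/9 = 2, a_5 = floor((48 + 48)/2) = 48.
  m_6 = 2*48 - 48 = 48, d_6 = (2322 - 48^2)/2 = 18/2 = 9, a_6 = floor((48 + 48)/9) = 10.
  m_7 = 9*10 - 48 = 42, d_7 = (2322 - 42^2)/9 = 558/9 = 62, a_7 = floor((48 + 42)/62) = 1.
  m_8 = 62*1 - 42 = 20, d_8 = (2322 - 20^2)/62 = 1922/62 = 31, a_8 = floor((48 + 20)/31) = 2.
  m_9 = 31*2 - 20 = 42, d_9 = (2322 - 42^2)/31 = 558/31 = 18, a_9 = floor((48 + 42)/18) = 5.
  m_10 = 18*5 - 42 = 48, d_10 = (2322 - 48^2)/18 = 18/18 = 1, a_10 = floor((48 + 48)/1) = 96.
  m_11 = 1*96 - 48 = 48, d_11 = (2322 - 48^2)/1 = 18/1 = 18: (m_11, d_11) = (m_1, d_1) = (48, 18), so from here the quotients repeat a_1, ..., a_10; the period length is 10.
So sqrt(2322) = [48; (5, 2, 1, 10, 48, 10, 1, 2, 5, 96)] with period length k = 10.
k is even, so the fundamental solution of x^2 - 2322y^2 = 1 is (p_{k-1}, q_{k-1}) = (p_9, q_9); compute convergents through index 9.
Convergents (p_i = a_i*p_{i-1} + p_{i-2}, q_i = a_i*q_{i-1} + q_{i-2} with p_{-2}=0, p_{-1}=1, q_{-2}=1, q_{-1}=0):
  i=0: a_0=48, p_0 = 48*1 + 0 = 48, q_0 = 48*0 + 1 = 1.
  i=1: a_1=5, p_1 = 5*48 + 1 = 241, q_1 = 5*1 + 0 = 5.
  i=2: a_2=2, p_2 = 2*241 + 48 = 530, q_2 = 2*5 + 1 = 11.
  i=3: a_3=1, p_3 = 1*530 + 241 = 771, q_3 = 1*11 + 5 = 16.
  i=4: a_4=10, p_4 = 10*771 + 530 = 8240, q_4 = 10*16 + 11 = 171.
  i=5: a_5=48, p_5 = 48*8240 + 771 = 396291, q_5 = 48*171 + 16 = 8224.
  i=6: a_6=10, p_6 = 10*396291 + 8240 = 3971150, q_6 = 10*8224 + 171 = 82411.
  i=7: a_7=1, p_7 = 1*3971150 + 396291 = 4367441, q_7 = 1*82411 + 8224 = 90635.
  i=8: a_8=2, p_8 = 2*4367441 + 3971150 = 12706032, q_8 = 2*90635 + 82411 = 263681.
  i=9: a_9=5, p_9 = 5*12706032 + 4367441 = 67897601, q_9 = 5*263681 + 90635 = 1409040.
Check: 67897601^2 - 2322*1409040^2 = 4610084221555201 - 4610084221555200 = 1, so (x, y) = (67897601, 1409040) solves the equation, and by the theorem it is the least positive solution.

(x, y) = (67897601, 1409040)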